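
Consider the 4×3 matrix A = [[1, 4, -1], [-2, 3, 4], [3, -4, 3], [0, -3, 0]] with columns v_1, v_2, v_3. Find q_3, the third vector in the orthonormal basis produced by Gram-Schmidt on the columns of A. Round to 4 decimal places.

v_1 = (1, -2, 3, 0); ‖v_1‖ = 3.7417, so q_1 = (0.2673, -0.5345, 0.8018, 0.0000).
q_1·v_2 = 0.2673·4 + (-0.5345)·3 + 0.8018·(-4) + 0.0000·(-3) = -3.7417.
u_2 = v_2 + 3.7417·q_1 = (5.0000, 1.0000, -1.0000, -3.0000).
‖u_2‖ = 6.0000, so q_2 = (0.8333, 0.1667, -0.1667, -0.5000).
q_1·v_3 = 0.2673·(-1) + (-0.5345)·4 + 0.8018·3 + 0.0000·0 = 0.0000; q_2·v_3 = 0.8333·(-1) + 0.1667·4 + (-0.1667)·3 + (-0.5000)·0 = -0.6667.
u_3 = v_3 − 0.0000·q_1 + 0.6667·q_2 = (-0.4444, 4.1111, 2.8889, -0.3333).
‖u_3‖ = 5.0553, so q_3 = (-0.0879, 0.8132, 0.5715, -0.0659).

q_3 = (-0.0879, 0.8132, 0.5715, -0.0659)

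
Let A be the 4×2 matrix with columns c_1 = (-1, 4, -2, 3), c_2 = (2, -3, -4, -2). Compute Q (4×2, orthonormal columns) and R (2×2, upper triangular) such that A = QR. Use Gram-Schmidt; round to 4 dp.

c_1 = (-1, 4, -2, 3); ‖c_1‖ = 5.4772, so q_1 = (-0.1826, 0.7303, -0.3651, 0.5477).
q_1·c_2 = (-0.1826)·2 + 0.7303·(-3) + (-0.3651)·(-4) + 0.5477·(-2) = -2.1909.
u_2 = c_2 + 2.1909·q_1 = (1.6000, -1.4000, -4.8000, -0.8000).
‖u_2‖ = 5.3104, so q_2 = (0.3013, -0.2636, -0.9039, -0.1506).

Q = [[-0.1826, 0.3013], [0.7303, -0.2636], [-0.3651, -0.9039], [0.5477, -0.1506]], R = [[5.4772, -2.1909], [0.0000, 5.3104]]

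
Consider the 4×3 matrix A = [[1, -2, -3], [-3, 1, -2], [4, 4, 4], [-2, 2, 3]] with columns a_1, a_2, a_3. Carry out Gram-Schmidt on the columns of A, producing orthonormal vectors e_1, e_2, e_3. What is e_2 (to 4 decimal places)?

e_2 = (-0.4620, 0.3517, 0.6344, 0.5103)

e_1 = a_1/‖a_1‖ = (1, -3, 4, -2)/5.4772 = (0.1826, -0.5477, 0.7303, -0.3651).
r_{12} = e_1·a_2 = 1.2780.
u_2 = a_2 − 1.2780·e_1 = (-2.2333, 1.7000, 3.0667, 2.4667).
‖u_2‖ = 4.8339, so e_2 = (-0.4620, 0.3517, 0.6344, 0.5103).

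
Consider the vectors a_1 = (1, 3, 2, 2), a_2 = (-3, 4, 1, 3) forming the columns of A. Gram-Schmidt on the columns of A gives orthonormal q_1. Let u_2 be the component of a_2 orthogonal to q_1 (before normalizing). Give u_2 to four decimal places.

u_2 = (-3.9444, 1.1667, -0.8889, 1.1111)

a_1 = (1, 3, 2, 2); ‖a_1‖ = 4.2426, so q_1 = (0.2357, 0.7071, 0.4714, 0.4714).
q_1·a_2 = 0.2357·(-3) + 0.7071·4 + 0.4714·1 + 0.4714·3 = 4.0069.
u_2 = a_2 − 4.0069·q_1 = (-3.9444, 1.1667, -0.8889, 1.1111).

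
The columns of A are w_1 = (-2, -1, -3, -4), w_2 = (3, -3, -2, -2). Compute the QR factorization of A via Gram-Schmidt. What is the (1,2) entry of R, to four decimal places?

r_{12} = 2.0083

w_1 = (-2, -1, -3, -4); ‖w_1‖ = 5.4772, so q_1 = (-0.3651, -0.1826, -0.5477, -0.7303).
r_{12} = q_1·w_2 = 2.0083.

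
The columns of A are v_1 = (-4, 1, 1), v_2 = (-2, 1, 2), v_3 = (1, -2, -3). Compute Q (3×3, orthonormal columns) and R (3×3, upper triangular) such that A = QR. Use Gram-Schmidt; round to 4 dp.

v_1 = (-4, 1, 1); ‖v_1‖ = 4.2426, so e_1 = (-0.9428, 0.2357, 0.2357).
e_1·v_2 = (-0.9428)·(-2) + 0.2357·1 + 0.2357·2 = 2.5927.
u_2 = v_2 − 2.5927·e_1 = (0.4444, 0.3889, 1.3889).
‖u_2‖ = 1.5092, so e_2 = (0.2945, 0.2577, 0.9203).
e_1·v_3 = (-0.9428)·1 + 0.2357·(-2) + 0.2357·(-3) = -2.1213; e_2·v_3 = 0.2945·1 + 0.2577·(-2) + 0.9203·(-3) = -2.9817.
u_3 = v_3 + 2.1213·e_1 + 2.9817·e_2 = (-0.1220, -0.7317, 0.2439).
‖u_3‖ = 0.7809, so e_3 = (-0.1562, -0.9370, 0.3123).

Q = [[-0.9428, 0.2945, -0.1562], [0.2357, 0.2577, -0.9370], [0.2357, 0.9203, 0.3123]], R = [[4.2426, 2.5927, -2.1213], [0.0000, 1.5092, -2.9817], [0.0000, 0.0000, 0.7809]]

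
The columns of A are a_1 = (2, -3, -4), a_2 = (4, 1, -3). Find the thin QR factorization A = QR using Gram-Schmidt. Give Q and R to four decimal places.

Q = [[0.3714, 0.7061], [-0.5571, 0.6889], [-0.7428, -0.1636]], R = [[5.3852, 3.1568], [0.0000, 4.0043]]

e_1 = a_1/‖a_1‖ = (2, -3, -4)/5.3852 = (0.3714, -0.5571, -0.7428).
r_{12} = e_1·a_2 = 3.1568.
u_2 = a_2 − 3.1568·e_1 = (2.8276, 2.7586, -0.6552).
‖u_2‖ = 4.0043, so e_2 = (0.7061, 0.6889, -0.1636).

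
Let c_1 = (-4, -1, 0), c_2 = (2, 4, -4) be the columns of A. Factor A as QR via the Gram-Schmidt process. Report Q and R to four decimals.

Q = [[-0.9701, -0.1570], [-0.2425, 0.6278], [0.0000, -0.7624]], R = [[4.1231, -2.9104], [0.0000, 5.2468]]

c_1 = (-4, -1, 0); ‖c_1‖ = 4.1231, so e_1 = (-0.9701, -0.2425, 0.0000).
e_1·c_2 = (-0.9701)·2 + (-0.2425)·4 + 0.0000·(-4) = -2.9104.
u_2 = c_2 + 2.9104·e_1 = (-0.8235, 3.2941, -4.0000).
‖u_2‖ = 5.2468, so e_2 = (-0.1570, 0.6278, -0.7624).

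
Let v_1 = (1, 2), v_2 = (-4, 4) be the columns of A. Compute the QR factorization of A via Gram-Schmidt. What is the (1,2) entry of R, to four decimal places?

v_1 = (1, 2); ‖v_1‖ = 2.2361, so e_1 = (0.4472, 0.8944).
r_{12} = e_1·v_2 = 1.7889.

r_{12} = 1.7889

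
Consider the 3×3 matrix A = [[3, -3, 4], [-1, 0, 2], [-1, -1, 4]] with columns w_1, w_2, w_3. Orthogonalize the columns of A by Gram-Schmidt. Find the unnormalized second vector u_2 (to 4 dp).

u_2 = (-0.8182, -0.7273, -1.7273)

w_1 = (3, -1, -1); ‖w_1‖ = 3.3166, so q_1 = (0.9045, -0.3015, -0.3015).
q_1·w_2 = 0.9045·(-3) + (-0.3015)·0 + (-0.3015)·(-1) = -2.4121.
u_2 = w_2 + 2.4121·q_1 = (-0.8182, -0.7273, -1.7273).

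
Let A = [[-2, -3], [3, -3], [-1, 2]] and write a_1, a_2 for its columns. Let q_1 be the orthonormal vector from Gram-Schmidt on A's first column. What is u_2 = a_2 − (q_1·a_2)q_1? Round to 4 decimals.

u_2 = (-3.7143, -1.9286, 1.6429)

a_1 = (-2, 3, -1); ‖a_1‖ = 3.7417, so q_1 = (-0.5345, 0.8018, -0.2673).
q_1·a_2 = (-0.5345)·(-3) + 0.8018·(-3) + (-0.2673)·2 = -1.3363.
u_2 = a_2 + 1.3363·q_1 = (-3.7143, -1.9286, 1.6429).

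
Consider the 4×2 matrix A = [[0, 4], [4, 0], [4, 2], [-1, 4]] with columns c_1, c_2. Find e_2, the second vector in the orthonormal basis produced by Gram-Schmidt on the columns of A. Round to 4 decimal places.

e_1 = c_1/‖c_1‖ = (0, 4, 4, -1)/5.7446 = (0.0000, 0.6963, 0.6963, -0.1741).
r_{12} = e_1·c_2 = 0.6963.
u_2 = c_2 − 0.6963·e_1 = (4.0000, -0.4848, 1.5152, 4.1212).
‖u_2‖ = 5.9595, so e_2 = (0.6712, -0.0814, 0.2542, 0.6915).

e_2 = (0.6712, -0.0814, 0.2542, 0.6915)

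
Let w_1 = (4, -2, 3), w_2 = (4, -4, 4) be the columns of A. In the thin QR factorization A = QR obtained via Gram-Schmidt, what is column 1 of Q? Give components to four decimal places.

w_1 = (4, -2, 3); ‖w_1‖ = 5.3852, so e_1 = (0.7428, -0.3714, 0.5571).

e_1 = (0.7428, -0.3714, 0.5571)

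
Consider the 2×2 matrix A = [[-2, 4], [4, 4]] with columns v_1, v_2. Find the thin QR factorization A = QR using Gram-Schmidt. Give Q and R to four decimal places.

v_1 = (-2, 4); ‖v_1‖ = 4.4721, so q_1 = (-0.4472, 0.8944).
q_1·v_2 = (-0.4472)·4 + 0.8944·4 = 1.7889.
u_2 = v_2 − 1.7889·q_1 = (4.8000, 2.4000).
‖u_2‖ = 5.3666, so q_2 = (0.8944, 0.4472).

Q = [[-0.4472, 0.8944], [0.8944, 0.4472]], R = [[4.4721, 1.7889], [0.0000, 5.3666]]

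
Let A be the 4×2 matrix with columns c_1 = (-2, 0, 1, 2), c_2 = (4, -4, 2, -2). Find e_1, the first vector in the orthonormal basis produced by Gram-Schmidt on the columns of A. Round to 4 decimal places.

e_1 = (-0.6667, 0.0000, 0.3333, 0.6667)

c_1 = (-2, 0, 1, 2); ‖c_1‖ = 3.0000, so e_1 = (-0.6667, 0.0000, 0.3333, 0.6667).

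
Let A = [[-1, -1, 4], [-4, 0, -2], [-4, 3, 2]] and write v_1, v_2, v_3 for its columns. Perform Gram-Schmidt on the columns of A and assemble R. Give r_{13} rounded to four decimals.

q_1 = v_1/‖v_1‖ = (-1, -4, -4)/5.7446 = (-0.1741, -0.6963, -0.6963).
r_{13} = q_1·v_3 = -0.6963.

r_{13} = -0.6963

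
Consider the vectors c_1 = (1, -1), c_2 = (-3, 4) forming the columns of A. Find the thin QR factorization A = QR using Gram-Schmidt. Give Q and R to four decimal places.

c_1 = (1, -1); ‖c_1‖ = 1.4142, so q_1 = (0.7071, -0.7071).
q_1·c_2 = 0.7071·(-3) + (-0.7071)·4 = -4.9497.
u_2 = c_2 + 4.9497·q_1 = (0.5000, 0.5000).
‖u_2‖ = 0.7071, so q_2 = (0.7071, 0.7071).

Q = [[0.7071, 0.7071], [-0.7071, 0.7071]], R = [[1.4142, -4.9497], [0.0000, 0.7071]]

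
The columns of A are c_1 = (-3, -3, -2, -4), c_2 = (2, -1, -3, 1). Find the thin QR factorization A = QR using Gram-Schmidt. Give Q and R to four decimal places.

c_1 = (-3, -3, -2, -4); ‖c_1‖ = 6.1644, so e_1 = (-0.4867, -0.4867, -0.3244, -0.6489).
e_1·c_2 = (-0.4867)·2 + (-0.4867)·(-1) + (-0.3244)·(-3) + (-0.6489)·1 = -0.1622.
u_2 = c_2 + 0.1622·e_1 = (1.9211, -1.0789, -3.0526, 0.8947).
‖u_2‖ = 3.8696, so e_2 = (0.4964, -0.2788, -0.7889, 0.2312).

Q = [[-0.4867, 0.4964], [-0.4867, -0.2788], [-0.3244, -0.7889], [-0.6489, 0.2312]], R = [[6.1644, -0.1622], [0.0000, 3.8696]]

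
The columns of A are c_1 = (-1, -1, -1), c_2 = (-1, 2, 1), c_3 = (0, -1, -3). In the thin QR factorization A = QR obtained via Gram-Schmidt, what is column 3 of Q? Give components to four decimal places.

q_3 = (0.2673, 0.5345, -0.8018)

q_1 = c_1/‖c_1‖ = (-1, -1, -1)/1.7321 = (-0.5774, -0.5774, -0.5774).
r_{12} = q_1·c_2 = -1.1547.
u_2 = c_2 + 1.1547·q_1 = (-1.6667, 1.3333, 0.3333).
‖u_2‖ = 2.1602, so q_2 = (-0.7715, 0.6172, 0.1543).
r_{13} = q_1·c_3 = 2.3094; r_{23} = q_2·c_3 = -1.0801.
u_3 = c_3 − 2.3094·q_1 + 1.0801·q_2 = (0.5000, 1.0000, -1.5000).
‖u_3‖ = 1.8708, so q_3 = (0.2673, 0.5345, -0.8018).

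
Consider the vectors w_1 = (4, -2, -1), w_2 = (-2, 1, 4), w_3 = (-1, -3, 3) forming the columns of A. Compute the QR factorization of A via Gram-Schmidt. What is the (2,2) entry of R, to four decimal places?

r_{22} = 3.4157

w_1 = (4, -2, -1); ‖w_1‖ = 4.5826, so q_1 = (0.8729, -0.4364, -0.2182).
q_1·w_2 = 0.8729·(-2) + (-0.4364)·1 + (-0.2182)·4 = -3.0551.
u_2 = w_2 + 3.0551·q_1 = (0.6667, -0.3333, 3.3333).
r_{22} = ‖u_2‖ = 3.4157.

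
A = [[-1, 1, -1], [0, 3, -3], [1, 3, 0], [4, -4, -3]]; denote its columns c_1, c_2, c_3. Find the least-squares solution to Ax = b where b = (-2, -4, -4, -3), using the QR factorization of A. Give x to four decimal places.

x = (-0.9789, -0.8334, 0.7315)

c_1 = (-1, 0, 1, 4); ‖c_1‖ = 4.2426, so q_1 = (-0.2357, 0.0000, 0.2357, 0.9428).
q_1·c_2 = (-0.2357)·1 + 0.0000·3 + 0.2357·3 + 0.9428·(-4) = -3.2998.
u_2 = c_2 + 3.2998·q_1 = (0.2222, 3.0000, 3.7778, -0.8889).
‖u_2‖ = 4.9103, so q_2 = (0.0453, 0.6110, 0.7694, -0.1810).
q_1·c_3 = (-0.2357)·(-1) + 0.0000·(-3) + 0.2357·0 + 0.9428·(-3) = -2.5927; q_2·c_3 = 0.0453·(-1) + 0.6110·(-3) + 0.7694·0 + (-0.1810)·(-3) = -1.3351.
u_3 = c_3 + 2.5927·q_1 + 1.3351·q_2 = (-1.5507, -2.1843, 1.6382, -0.7972).
‖u_3‖ = 3.2397, so q_3 = (-0.4787, -0.6742, 0.5057, -0.2461).
Qᵀb = (-3.2998, -5.0687, 2.3698).
Back-substitute: x_3 = 2.3698/3.2397 = 0.7315.
x_2 = (-5.0687 + 1.3351·0.7315)/4.9103 = -0.8334.
x_1 = (-3.2998 + 3.2998·(-0.8334) + 2.5927·0.7315)/4.2426 = -0.9789.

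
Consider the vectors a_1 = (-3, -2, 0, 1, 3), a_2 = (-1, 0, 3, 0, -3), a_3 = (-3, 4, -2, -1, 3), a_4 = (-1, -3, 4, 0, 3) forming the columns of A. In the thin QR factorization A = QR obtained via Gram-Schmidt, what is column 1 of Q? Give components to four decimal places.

q_1 = (-0.6255, -0.4170, 0.0000, 0.2085, 0.6255)

a_1 = (-3, -2, 0, 1, 3); ‖a_1‖ = 4.7958, so q_1 = (-0.6255, -0.4170, 0.0000, 0.2085, 0.6255).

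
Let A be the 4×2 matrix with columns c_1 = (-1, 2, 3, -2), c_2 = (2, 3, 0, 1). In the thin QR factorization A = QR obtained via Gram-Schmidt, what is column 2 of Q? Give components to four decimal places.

q_1 = c_1/‖c_1‖ = (-1, 2, 3, -2)/4.2426 = (-0.2357, 0.4714, 0.7071, -0.4714).
r_{12} = q_1·c_2 = 0.4714.
u_2 = c_2 − 0.4714·q_1 = (2.1111, 2.7778, -0.3333, 1.2222).
‖u_2‖ = 3.7118, so q_2 = (0.5688, 0.7484, -0.0898, 0.3293).

q_2 = (0.5688, 0.7484, -0.0898, 0.3293)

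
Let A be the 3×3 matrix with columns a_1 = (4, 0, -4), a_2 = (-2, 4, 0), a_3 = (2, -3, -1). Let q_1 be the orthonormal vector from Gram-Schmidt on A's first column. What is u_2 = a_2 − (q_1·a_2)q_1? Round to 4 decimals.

q_1 = a_1/‖a_1‖ = (4, 0, -4)/5.6569 = (0.7071, 0.0000, -0.7071).
r_{12} = q_1·a_2 = -1.4142.
u_2 = a_2 + 1.4142·q_1 = (-1.0000, 4.0000, -1.0000).

u_2 = (-1.0000, 4.0000, -1.0000)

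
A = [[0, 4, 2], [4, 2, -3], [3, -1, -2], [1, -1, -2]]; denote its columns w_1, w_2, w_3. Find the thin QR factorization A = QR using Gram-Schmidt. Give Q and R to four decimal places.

Q = [[0.0000, 0.8650, 0.2276], [0.7845, 0.2994, -0.3847], [0.5883, -0.3161, 0.6990], [0.1961, -0.2495, -0.5581]], R = [[5.0990, 0.7845, -3.9223], [0.0000, 4.6244, 1.9629], [0.0000, 0.0000, 1.3276]]

e_1 = w_1/‖w_1‖ = (0, 4, 3, 1)/5.0990 = (0.0000, 0.7845, 0.5883, 0.1961).
r_{12} = e_1·w_2 = 0.7845.
u_2 = w_2 − 0.7845·e_1 = (4.0000, 1.3846, -1.4615, -1.1538).
‖u_2‖ = 4.6244, so e_2 = (0.8650, 0.2994, -0.3161, -0.2495).
r_{13} = e_1·w_3 = -3.9223; r_{23} = e_2·w_3 = 1.9629.
u_3 = w_3 + 3.9223·e_1 − 1.9629·e_2 = (0.3022, -0.5108, 0.9281, -0.7410).
‖u_3‖ = 1.3276, so e_3 = (0.2276, -0.3847, 0.6990, -0.5581).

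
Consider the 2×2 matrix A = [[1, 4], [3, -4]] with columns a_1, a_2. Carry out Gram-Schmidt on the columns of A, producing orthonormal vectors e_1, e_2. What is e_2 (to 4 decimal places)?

e_2 = (0.9487, -0.3162)

e_1 = a_1/‖a_1‖ = (1, 3)/3.1623 = (0.3162, 0.9487).
r_{12} = e_1·a_2 = -2.5298.
u_2 = a_2 + 2.5298·e_1 = (4.8000, -1.6000).
‖u_2‖ = 5.0596, so e_2 = (0.9487, -0.3162).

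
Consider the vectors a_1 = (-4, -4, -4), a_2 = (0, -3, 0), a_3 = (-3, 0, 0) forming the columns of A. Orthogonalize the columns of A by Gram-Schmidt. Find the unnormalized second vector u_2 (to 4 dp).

a_1 = (-4, -4, -4); ‖a_1‖ = 6.9282, so e_1 = (-0.5774, -0.5774, -0.5774).
e_1·a_2 = (-0.5774)·0 + (-0.5774)·(-3) + (-0.5774)·0 = 1.7321.
u_2 = a_2 − 1.7321·e_1 = (1.0000, -2.0000, 1.0000).

u_2 = (1.0000, -2.0000, 1.0000)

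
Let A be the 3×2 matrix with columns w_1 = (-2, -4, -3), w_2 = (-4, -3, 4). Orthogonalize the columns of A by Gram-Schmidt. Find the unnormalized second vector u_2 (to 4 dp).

u_2 = (-3.4483, -1.8966, 4.8276)

w_1 = (-2, -4, -3); ‖w_1‖ = 5.3852, so q_1 = (-0.3714, -0.7428, -0.5571).
q_1·w_2 = (-0.3714)·(-4) + (-0.7428)·(-3) + (-0.5571)·4 = 1.4856.
u_2 = w_2 − 1.4856·q_1 = (-3.4483, -1.8966, 4.8276).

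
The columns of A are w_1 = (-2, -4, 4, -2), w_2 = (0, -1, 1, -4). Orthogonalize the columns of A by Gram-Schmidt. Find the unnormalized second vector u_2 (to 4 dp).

u_2 = (0.8000, 0.6000, -0.6000, -3.2000)

w_1 = (-2, -4, 4, -2); ‖w_1‖ = 6.3246, so e_1 = (-0.3162, -0.6325, 0.6325, -0.3162).
e_1·w_2 = (-0.3162)·0 + (-0.6325)·(-1) + 0.6325·1 + (-0.3162)·(-4) = 2.5298.
u_2 = w_2 − 2.5298·e_1 = (0.8000, 0.6000, -0.6000, -3.2000).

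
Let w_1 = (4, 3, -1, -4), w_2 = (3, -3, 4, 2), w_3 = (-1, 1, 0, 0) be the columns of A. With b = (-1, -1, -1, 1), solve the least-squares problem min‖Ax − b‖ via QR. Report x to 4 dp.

x = (-0.3265, -0.2959, -1.0510)

w_1 = (4, 3, -1, -4); ‖w_1‖ = 6.4807, so e_1 = (0.6172, 0.4629, -0.1543, -0.6172).
e_1·w_2 = 0.6172·3 + 0.4629·(-3) + (-0.1543)·4 + (-0.6172)·2 = -1.3887.
u_2 = w_2 + 1.3887·e_1 = (3.8571, -2.3571, 3.7857, 1.1429).
‖u_2‖ = 6.0059, so e_2 = (0.6422, -0.3925, 0.6303, 0.1903).
e_1·w_3 = 0.6172·(-1) + 0.4629·1 + (-0.1543)·0 + (-0.6172)·0 = -0.1543; e_2·w_3 = 0.6422·(-1) + (-0.3925)·1 + 0.6303·0 + 0.1903·0 = -1.0347.
u_3 = w_3 + 0.1543·e_1 + 1.0347·e_2 = (-0.2403, 0.6653, 0.6284, 0.1017).
‖u_3‖ = 0.9516, so e_3 = (-0.2525, 0.6992, 0.6603, 0.1068).
Qᵀb = (-1.5430, -0.6898, -1.0002).
Back-substitute: x_3 = -1.0002/0.9516 = -1.0510.
x_2 = (-0.6898 + 1.0347·(-1.0510))/6.0059 = -0.2959.
x_1 = (-1.5430 + 1.3887·(-0.2959) + 0.1543·(-1.0510))/6.4807 = -0.3265.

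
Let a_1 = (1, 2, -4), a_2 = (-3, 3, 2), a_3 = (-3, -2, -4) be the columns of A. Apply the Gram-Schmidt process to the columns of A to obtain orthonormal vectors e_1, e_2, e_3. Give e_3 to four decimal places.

e_3 = (-0.7654, -0.4784, -0.4305)

a_1 = (1, 2, -4); ‖a_1‖ = 4.5826, so e_1 = (0.2182, 0.4364, -0.8729).
e_1·a_2 = 0.2182·(-3) + 0.4364·3 + (-0.8729)·2 = -1.0911.
u_2 = a_2 + 1.0911·e_1 = (-2.7619, 3.4762, 1.0476).
‖u_2‖ = 4.5617, so e_2 = (-0.6054, 0.7620, 0.2297).
e_1·a_3 = 0.2182·(-3) + 0.4364·(-2) + (-0.8729)·(-4) = 1.9640; e_2·a_3 = (-0.6054)·(-3) + 0.7620·(-2) + 0.2297·(-4) = -0.6263.
u_3 = a_3 − 1.9640·e_1 + 0.6263·e_2 = (-3.8078, -2.3799, -2.1419).
‖u_3‖ = 4.9750, so e_3 = (-0.7654, -0.4784, -0.4305).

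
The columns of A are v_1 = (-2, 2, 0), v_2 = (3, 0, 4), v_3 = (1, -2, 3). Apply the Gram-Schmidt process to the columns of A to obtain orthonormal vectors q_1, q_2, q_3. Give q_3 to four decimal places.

q_1 = v_1/‖v_1‖ = (-2, 2, 0)/2.8284 = (-0.7071, 0.7071, 0.0000).
r_{12} = q_1·v_2 = -2.1213.
u_2 = v_2 + 2.1213·q_1 = (1.5000, 1.5000, 4.0000).
‖u_2‖ = 4.5277, so q_2 = (0.3313, 0.3313, 0.8835).
r_{13} = q_1·v_3 = -2.1213; r_{23} = q_2·v_3 = 2.3191.
u_3 = v_3 + 2.1213·q_1 − 2.3191·q_2 = (-1.2683, -1.2683, 0.9512).
‖u_3‖ = 2.0303, so q_3 = (-0.6247, -0.6247, 0.4685).

q_3 = (-0.6247, -0.6247, 0.4685)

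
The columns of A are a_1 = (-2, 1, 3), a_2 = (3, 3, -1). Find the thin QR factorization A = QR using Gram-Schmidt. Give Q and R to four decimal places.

a_1 = (-2, 1, 3); ‖a_1‖ = 3.7417, so e_1 = (-0.5345, 0.2673, 0.8018).
e_1·a_2 = (-0.5345)·3 + 0.2673·3 + 0.8018·(-1) = -1.6036.
u_2 = a_2 + 1.6036·e_1 = (2.1429, 3.4286, 0.2857).
‖u_2‖ = 4.0532, so e_2 = (0.5287, 0.8459, 0.0705).

Q = [[-0.5345, 0.5287], [0.2673, 0.8459], [0.8018, 0.0705]], R = [[3.7417, -1.6036], [0.0000, 4.0532]]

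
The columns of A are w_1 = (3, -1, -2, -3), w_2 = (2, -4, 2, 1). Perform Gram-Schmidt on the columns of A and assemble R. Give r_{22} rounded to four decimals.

r_{22} = 4.9607

w_1 = (3, -1, -2, -3); ‖w_1‖ = 4.7958, so q_1 = (0.6255, -0.2085, -0.4170, -0.6255).
q_1·w_2 = 0.6255·2 + (-0.2085)·(-4) + (-0.4170)·2 + (-0.6255)·1 = 0.6255.
u_2 = w_2 − 0.6255·q_1 = (1.6087, -3.8696, 2.2609, 1.3913).
r_{22} = ‖u_2‖ = 4.9607.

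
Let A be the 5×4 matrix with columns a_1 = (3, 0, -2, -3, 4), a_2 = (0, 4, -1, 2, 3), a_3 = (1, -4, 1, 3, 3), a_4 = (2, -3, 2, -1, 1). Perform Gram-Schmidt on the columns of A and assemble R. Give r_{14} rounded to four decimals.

a_1 = (3, 0, -2, -3, 4); ‖a_1‖ = 6.1644, so q_1 = (0.4867, 0.0000, -0.3244, -0.4867, 0.6489).
r_{14} = q_1·a_4 = 1.4600.

r_{14} = 1.4600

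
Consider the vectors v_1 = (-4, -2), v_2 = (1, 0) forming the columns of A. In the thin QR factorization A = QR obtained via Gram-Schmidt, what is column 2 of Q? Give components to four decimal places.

v_1 = (-4, -2); ‖v_1‖ = 4.4721, so q_1 = (-0.8944, -0.4472).
q_1·v_2 = (-0.8944)·1 + (-0.4472)·0 = -0.8944.
u_2 = v_2 + 0.8944·q_1 = (0.2000, -0.4000).
‖u_2‖ = 0.4472, so q_2 = (0.4472, -0.8944).

q_2 = (0.4472, -0.8944)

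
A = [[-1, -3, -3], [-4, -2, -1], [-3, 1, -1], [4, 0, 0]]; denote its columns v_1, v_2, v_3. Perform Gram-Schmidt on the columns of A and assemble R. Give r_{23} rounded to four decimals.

r_{23} = 2.2919

e_1 = v_1/‖v_1‖ = (-1, -4, -3, 4)/6.4807 = (-0.1543, -0.6172, -0.4629, 0.6172).
r_{12} = e_1·v_2 = 1.2344.
u_2 = v_2 − 1.2344·e_1 = (-2.8095, -1.2381, 1.5714, -0.7619).
‖u_2‖ = 3.5322, so e_2 = (-0.7954, -0.3505, 0.4449, -0.2157).
r_{23} = e_2·v_3 = 2.2919.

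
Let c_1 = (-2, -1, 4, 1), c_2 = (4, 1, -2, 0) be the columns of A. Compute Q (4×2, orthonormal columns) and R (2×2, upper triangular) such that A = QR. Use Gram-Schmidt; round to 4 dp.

Q = [[-0.4264, 0.8753], [-0.2132, 0.0810], [0.8528, 0.3890], [0.2132, 0.2756]], R = [[4.6904, -3.6244], [0.0000, 2.8042]]

q_1 = c_1/‖c_1‖ = (-2, -1, 4, 1)/4.6904 = (-0.4264, -0.2132, 0.8528, 0.2132).
r_{12} = q_1·c_2 = -3.6244.
u_2 = c_2 + 3.6244·q_1 = (2.4545, 0.2273, 1.0909, 0.7727).
‖u_2‖ = 2.8042, so q_2 = (0.8753, 0.0810, 0.3890, 0.2756).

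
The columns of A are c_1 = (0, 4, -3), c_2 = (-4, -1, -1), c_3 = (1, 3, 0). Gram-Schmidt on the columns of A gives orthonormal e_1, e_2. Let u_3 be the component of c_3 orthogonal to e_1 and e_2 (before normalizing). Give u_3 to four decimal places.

u_3 = (-0.4521, 0.7751, 1.0334)

e_1 = c_1/‖c_1‖ = (0, 4, -3)/5.0000 = (0.0000, 0.8000, -0.6000).
r_{12} = e_1·c_2 = -0.2000.
u_2 = c_2 + 0.2000·e_1 = (-4.0000, -0.8400, -1.1200).
‖u_2‖ = 4.2379, so e_2 = (-0.9439, -0.1982, -0.2643).
r_{13} = e_1·c_3 = 2.4000; r_{23} = e_2·c_3 = -1.5385.
u_3 = c_3 − 2.4000·e_1 + 1.5385·e_2 = (-0.4521, 0.7751, 1.0334).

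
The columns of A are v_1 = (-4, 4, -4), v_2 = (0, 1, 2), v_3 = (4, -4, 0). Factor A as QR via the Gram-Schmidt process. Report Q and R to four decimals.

Q = [[-0.5774, -0.1543, 0.8018], [0.5774, 0.6172, 0.5345], [-0.5774, 0.7715, -0.2673]], R = [[6.9282, -0.5774, -4.6188], [0.0000, 2.1602, -3.0861], [0.0000, 0.0000, 1.0690]]

v_1 = (-4, 4, -4); ‖v_1‖ = 6.9282, so e_1 = (-0.5774, 0.5774, -0.5774).
e_1·v_2 = (-0.5774)·0 + 0.5774·1 + (-0.5774)·2 = -0.5774.
u_2 = v_2 + 0.5774·e_1 = (-0.3333, 1.3333, 1.6667).
‖u_2‖ = 2.1602, so e_2 = (-0.1543, 0.6172, 0.7715).
e_1·v_3 = (-0.5774)·4 + 0.5774·(-4) + (-0.5774)·0 = -4.6188; e_2·v_3 = (-0.1543)·4 + 0.6172·(-4) + 0.7715·0 = -3.0861.
u_3 = v_3 + 4.6188·e_1 + 3.0861·e_2 = (0.8571, 0.5714, -0.2857).
‖u_3‖ = 1.0690, so e_3 = (0.8018, 0.5345, -0.2673).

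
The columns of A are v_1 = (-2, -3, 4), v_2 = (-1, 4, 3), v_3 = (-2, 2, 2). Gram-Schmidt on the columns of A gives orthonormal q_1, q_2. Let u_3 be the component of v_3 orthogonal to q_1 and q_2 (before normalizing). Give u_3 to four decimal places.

u_3 = (-1.0667, 0.0853, -0.4693)

q_1 = v_1/‖v_1‖ = (-2, -3, 4)/5.3852 = (-0.3714, -0.5571, 0.7428).
r_{12} = q_1·v_2 = 0.3714.
u_2 = v_2 − 0.3714·q_1 = (-0.8621, 4.2069, 2.7241).
‖u_2‖ = 5.0855, so q_2 = (-0.1695, 0.8272, 0.5357).
r_{13} = q_1·v_3 = 1.1142; r_{23} = q_2·v_3 = 3.0648.
u_3 = v_3 − 1.1142·q_1 − 3.0648·q_2 = (-1.0667, 0.0853, -0.4693).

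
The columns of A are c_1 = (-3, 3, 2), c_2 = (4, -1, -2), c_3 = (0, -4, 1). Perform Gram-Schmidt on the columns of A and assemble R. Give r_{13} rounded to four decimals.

r_{13} = -2.1320

q_1 = c_1/‖c_1‖ = (-3, 3, 2)/4.6904 = (-0.6396, 0.6396, 0.4264).
r_{13} = q_1·c_3 = -2.1320.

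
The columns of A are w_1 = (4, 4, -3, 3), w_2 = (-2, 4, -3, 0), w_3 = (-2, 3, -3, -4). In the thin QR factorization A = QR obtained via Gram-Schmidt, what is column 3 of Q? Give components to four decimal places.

w_1 = (4, 4, -3, 3); ‖w_1‖ = 7.0711, so e_1 = (0.5657, 0.5657, -0.4243, 0.4243).
e_1·w_2 = 0.5657·(-2) + 0.5657·4 + (-0.4243)·(-3) + 0.4243·0 = 2.4042.
u_2 = w_2 − 2.4042·e_1 = (-3.3600, 2.6400, -1.9800, -1.0200).
‖u_2‖ = 4.8187, so e_2 = (-0.6973, 0.5479, -0.4109, -0.2117).
e_1·w_3 = 0.5657·(-2) + 0.5657·3 + (-0.4243)·(-3) + 0.4243·(-4) = 0.1414; e_2·w_3 = (-0.6973)·(-2) + 0.5479·3 + (-0.4109)·(-3) + (-0.2117)·(-4) = 5.1175.
u_3 = w_3 − 0.1414·e_1 − 5.1175·e_2 = (1.4884, 0.1163, -0.8372, -2.9767).
‖u_3‖ = 3.4338, so e_3 = (0.4335, 0.0339, -0.2438, -0.8669).

e_3 = (0.4335, 0.0339, -0.2438, -0.8669)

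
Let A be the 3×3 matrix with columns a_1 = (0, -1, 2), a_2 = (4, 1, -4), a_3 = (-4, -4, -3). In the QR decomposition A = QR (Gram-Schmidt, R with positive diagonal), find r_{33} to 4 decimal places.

r_{33} = 5.6737

a_1 = (0, -1, 2); ‖a_1‖ = 2.2361, so q_1 = (0.0000, -0.4472, 0.8944).
q_1·a_2 = 0.0000·4 + (-0.4472)·1 + 0.8944·(-4) = -4.0249.
u_2 = a_2 + 4.0249·q_1 = (4.0000, -0.8000, -0.4000).
‖u_2‖ = 4.0988, so q_2 = (0.9759, -0.1952, -0.0976).
q_1·a_3 = 0.0000·(-4) + (-0.4472)·(-4) + 0.8944·(-3) = -0.8944; q_2·a_3 = 0.9759·(-4) + (-0.1952)·(-4) + (-0.0976)·(-3) = -2.8301.
u_3 = a_3 + 0.8944·q_1 + 2.8301·q_2 = (-1.2381, -4.9524, -2.4762).
r_{33} = ‖u_3‖ = 5.6737.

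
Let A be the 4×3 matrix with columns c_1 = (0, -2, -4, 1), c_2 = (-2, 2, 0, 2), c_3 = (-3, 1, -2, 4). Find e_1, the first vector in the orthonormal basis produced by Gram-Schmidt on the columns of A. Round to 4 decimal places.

c_1 = (0, -2, -4, 1); ‖c_1‖ = 4.5826, so e_1 = (0.0000, -0.4364, -0.8729, 0.2182).

e_1 = (0.0000, -0.4364, -0.8729, 0.2182)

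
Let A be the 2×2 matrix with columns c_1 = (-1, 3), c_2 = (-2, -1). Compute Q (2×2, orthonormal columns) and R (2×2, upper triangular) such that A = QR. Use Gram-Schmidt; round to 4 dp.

Q = [[-0.3162, -0.9487], [0.9487, -0.3162]], R = [[3.1623, -0.3162], [0.0000, 2.2136]]

e_1 = c_1/‖c_1‖ = (-1, 3)/3.1623 = (-0.3162, 0.9487).
r_{12} = e_1·c_2 = -0.3162.
u_2 = c_2 + 0.3162·e_1 = (-2.1000, -0.7000).
‖u_2‖ = 2.2136, so e_2 = (-0.9487, -0.3162).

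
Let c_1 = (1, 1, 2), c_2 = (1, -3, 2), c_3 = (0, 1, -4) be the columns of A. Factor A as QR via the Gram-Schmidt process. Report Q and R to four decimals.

c_1 = (1, 1, 2); ‖c_1‖ = 2.4495, so e_1 = (0.4082, 0.4082, 0.8165).
e_1·c_2 = 0.4082·1 + 0.4082·(-3) + 0.8165·2 = 0.8165.
u_2 = c_2 − 0.8165·e_1 = (0.6667, -3.3333, 1.3333).
‖u_2‖ = 3.6515, so e_2 = (0.1826, -0.9129, 0.3651).
e_1·c_3 = 0.4082·0 + 0.4082·1 + 0.8165·(-4) = -2.8577; e_2·c_3 = 0.1826·0 + (-0.9129)·1 + 0.3651·(-4) = -2.3735.
u_3 = c_3 + 2.8577·e_1 + 2.3735·e_2 = (1.6000, 0.0000, -0.8000).
‖u_3‖ = 1.7889, so e_3 = (0.8944, 0.0000, -0.4472).

Q = [[0.4082, 0.1826, 0.8944], [0.4082, -0.9129, 0.0000], [0.8165, 0.3651, -0.4472]], R = [[2.4495, 0.8165, -2.8577], [0.0000, 3.6515, -2.3735], [0.0000, 0.0000, 1.7889]]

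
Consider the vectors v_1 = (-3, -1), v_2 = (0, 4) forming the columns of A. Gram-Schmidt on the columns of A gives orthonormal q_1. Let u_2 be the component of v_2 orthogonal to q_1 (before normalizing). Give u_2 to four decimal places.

v_1 = (-3, -1); ‖v_1‖ = 3.1623, so q_1 = (-0.9487, -0.3162).
q_1·v_2 = (-0.9487)·0 + (-0.3162)·4 = -1.2649.
u_2 = v_2 + 1.2649·q_1 = (-1.2000, 3.6000).

u_2 = (-1.2000, 3.6000)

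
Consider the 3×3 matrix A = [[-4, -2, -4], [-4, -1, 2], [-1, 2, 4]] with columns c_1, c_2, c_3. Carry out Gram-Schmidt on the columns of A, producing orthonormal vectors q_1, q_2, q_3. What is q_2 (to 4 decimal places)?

c_1 = (-4, -4, -1); ‖c_1‖ = 5.7446, so q_1 = (-0.6963, -0.6963, -0.1741).
q_1·c_2 = (-0.6963)·(-2) + (-0.6963)·(-1) + (-0.1741)·2 = 1.7408.
u_2 = c_2 − 1.7408·q_1 = (-0.7879, 0.2121, 2.3030).
‖u_2‖ = 2.4433, so q_2 = (-0.3225, 0.0868, 0.9426).

q_2 = (-0.3225, 0.0868, 0.9426)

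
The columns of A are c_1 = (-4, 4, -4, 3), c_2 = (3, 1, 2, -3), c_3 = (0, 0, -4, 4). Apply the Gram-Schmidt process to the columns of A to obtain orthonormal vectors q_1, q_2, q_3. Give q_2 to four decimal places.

c_1 = (-4, 4, -4, 3); ‖c_1‖ = 7.5498, so q_1 = (-0.5298, 0.5298, -0.5298, 0.3974).
q_1·c_2 = (-0.5298)·3 + 0.5298·1 + (-0.5298)·2 + 0.3974·(-3) = -3.3113.
u_2 = c_2 + 3.3113·q_1 = (1.2456, 2.7544, 0.2456, -1.6842).
‖u_2‖ = 3.4692, so q_2 = (0.3591, 0.7940, 0.0708, -0.4855).

q_2 = (0.3591, 0.7940, 0.0708, -0.4855)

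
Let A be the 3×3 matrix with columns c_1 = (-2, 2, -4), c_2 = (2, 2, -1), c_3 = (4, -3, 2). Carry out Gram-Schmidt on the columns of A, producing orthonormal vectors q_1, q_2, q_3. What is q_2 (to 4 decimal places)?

c_1 = (-2, 2, -4); ‖c_1‖ = 4.8990, so q_1 = (-0.4082, 0.4082, -0.8165).
q_1·c_2 = (-0.4082)·2 + 0.4082·2 + (-0.8165)·(-1) = 0.8165.
u_2 = c_2 − 0.8165·q_1 = (2.3333, 1.6667, -0.3333).
‖u_2‖ = 2.8868, so q_2 = (0.8083, 0.5774, -0.1155).

q_2 = (0.8083, 0.5774, -0.1155)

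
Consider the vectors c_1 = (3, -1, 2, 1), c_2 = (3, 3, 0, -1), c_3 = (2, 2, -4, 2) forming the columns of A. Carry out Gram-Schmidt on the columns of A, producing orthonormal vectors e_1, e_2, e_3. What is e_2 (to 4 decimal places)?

c_1 = (3, -1, 2, 1); ‖c_1‖ = 3.8730, so e_1 = (0.7746, -0.2582, 0.5164, 0.2582).
e_1·c_2 = 0.7746·3 + (-0.2582)·3 + 0.5164·0 + 0.2582·(-1) = 1.2910.
u_2 = c_2 − 1.2910·e_1 = (2.0000, 3.3333, -0.6667, -1.3333).
‖u_2‖ = 4.1633, so e_2 = (0.4804, 0.8006, -0.1601, -0.3203).

e_2 = (0.4804, 0.8006, -0.1601, -0.3203)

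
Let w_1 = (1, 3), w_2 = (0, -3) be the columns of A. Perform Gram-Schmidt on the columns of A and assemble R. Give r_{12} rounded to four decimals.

r_{12} = -2.8460

w_1 = (1, 3); ‖w_1‖ = 3.1623, so e_1 = (0.3162, 0.9487).
r_{12} = e_1·w_2 = -2.8460.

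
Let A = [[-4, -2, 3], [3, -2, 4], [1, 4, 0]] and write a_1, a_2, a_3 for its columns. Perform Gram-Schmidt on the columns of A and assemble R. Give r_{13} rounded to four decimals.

q_1 = a_1/‖a_1‖ = (-4, 3, 1)/5.0990 = (-0.7845, 0.5883, 0.1961).
r_{13} = q_1·a_3 = 0.0000.

r_{13} = 0.0000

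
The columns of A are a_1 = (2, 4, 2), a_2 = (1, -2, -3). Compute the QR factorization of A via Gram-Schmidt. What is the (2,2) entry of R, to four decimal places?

r_{22} = 2.8284

a_1 = (2, 4, 2); ‖a_1‖ = 4.8990, so e_1 = (0.4082, 0.8165, 0.4082).
e_1·a_2 = 0.4082·1 + 0.8165·(-2) + 0.4082·(-3) = -2.4495.
u_2 = a_2 + 2.4495·e_1 = (2.0000, 0.0000, -2.0000).
r_{22} = ‖u_2‖ = 2.8284.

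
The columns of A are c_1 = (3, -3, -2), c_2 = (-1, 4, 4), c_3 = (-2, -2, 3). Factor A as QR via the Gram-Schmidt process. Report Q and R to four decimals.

Q = [[0.6396, 0.7139, -0.2850], [-0.6396, 0.2886, -0.7125], [-0.4264, 0.6380, 0.6412]], R = [[4.6904, -4.9036, -1.2792], [0.0000, 2.9924, -0.0911], [0.0000, 0.0000, 3.9186]]

c_1 = (3, -3, -2); ‖c_1‖ = 4.6904, so q_1 = (0.6396, -0.6396, -0.4264).
q_1·c_2 = 0.6396·(-1) + (-0.6396)·4 + (-0.4264)·4 = -4.9036.
u_2 = c_2 + 4.9036·q_1 = (2.1364, 0.8636, 1.9091).
‖u_2‖ = 2.9924, so q_2 = (0.7139, 0.2886, 0.6380).
q_1·c_3 = 0.6396·(-2) + (-0.6396)·(-2) + (-0.4264)·3 = -1.2792; q_2·c_3 = 0.7139·(-2) + 0.2886·(-2) + 0.6380·3 = -0.0911.
u_3 = c_3 + 1.2792·q_1 + 0.0911·q_2 = (-1.1168, -2.7919, 2.5127).
‖u_3‖ = 3.9186, so q_3 = (-0.2850, -0.7125, 0.6412).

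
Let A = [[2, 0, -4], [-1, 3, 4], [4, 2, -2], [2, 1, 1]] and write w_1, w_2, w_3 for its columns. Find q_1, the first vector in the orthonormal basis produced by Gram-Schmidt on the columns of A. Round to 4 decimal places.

w_1 = (2, -1, 4, 2); ‖w_1‖ = 5.0000, so q_1 = (0.4000, -0.2000, 0.8000, 0.4000).

q_1 = (0.4000, -0.2000, 0.8000, 0.4000)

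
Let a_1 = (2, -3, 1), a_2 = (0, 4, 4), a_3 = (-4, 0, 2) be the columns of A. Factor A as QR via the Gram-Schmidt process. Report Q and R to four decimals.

Q = [[0.5345, 0.2182, -0.8165], [-0.8018, 0.4364, -0.4082], [0.2673, 0.8729, 0.4082]], R = [[3.7417, -2.1381, -1.6036], [0.0000, 5.2372, 0.8729], [0.0000, 0.0000, 4.0825]]

q_1 = a_1/‖a_1‖ = (2, -3, 1)/3.7417 = (0.5345, -0.8018, 0.2673).
r_{12} = q_1·a_2 = -2.1381.
u_2 = a_2 + 2.1381·q_1 = (1.1429, 2.2857, 4.5714).
‖u_2‖ = 5.2372, so q_2 = (0.2182, 0.4364, 0.8729).
r_{13} = q_1·a_3 = -1.6036; r_{23} = q_2·a_3 = 0.8729.
u_3 = a_3 + 1.6036·q_1 − 0.8729·q_2 = (-3.3333, -1.6667, 1.6667).
‖u_3‖ = 4.0825, so q_3 = (-0.8165, -0.4082, 0.4082).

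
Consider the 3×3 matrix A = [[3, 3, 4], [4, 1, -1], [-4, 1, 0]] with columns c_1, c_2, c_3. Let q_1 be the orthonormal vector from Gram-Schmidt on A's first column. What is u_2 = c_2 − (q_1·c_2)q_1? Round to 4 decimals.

u_2 = (2.3415, 0.1220, 1.8780)

c_1 = (3, 4, -4); ‖c_1‖ = 6.4031, so q_1 = (0.4685, 0.6247, -0.6247).
q_1·c_2 = 0.4685·3 + 0.6247·1 + (-0.6247)·1 = 1.4056.
u_2 = c_2 − 1.4056·q_1 = (2.3415, 0.1220, 1.8780).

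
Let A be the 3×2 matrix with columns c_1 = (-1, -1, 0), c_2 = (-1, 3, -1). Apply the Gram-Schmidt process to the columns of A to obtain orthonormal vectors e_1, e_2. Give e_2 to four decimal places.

e_1 = c_1/‖c_1‖ = (-1, -1, 0)/1.4142 = (-0.7071, -0.7071, 0.0000).
r_{12} = e_1·c_2 = -1.4142.
u_2 = c_2 + 1.4142·e_1 = (-2.0000, 2.0000, -1.0000).
‖u_2‖ = 3.0000, so e_2 = (-0.6667, 0.6667, -0.3333).

e_2 = (-0.6667, 0.6667, -0.3333)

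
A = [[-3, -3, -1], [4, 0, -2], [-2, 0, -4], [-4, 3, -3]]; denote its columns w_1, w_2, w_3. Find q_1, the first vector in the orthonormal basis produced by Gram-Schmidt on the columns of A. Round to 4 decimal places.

q_1 = w_1/‖w_1‖ = (-3, 4, -2, -4)/6.7082 = (-0.4472, 0.5963, -0.2981, -0.5963).

q_1 = (-0.4472, 0.5963, -0.2981, -0.5963)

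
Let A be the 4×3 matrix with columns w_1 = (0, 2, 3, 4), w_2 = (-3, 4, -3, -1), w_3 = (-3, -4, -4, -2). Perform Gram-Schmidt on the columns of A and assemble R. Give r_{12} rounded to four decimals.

w_1 = (0, 2, 3, 4); ‖w_1‖ = 5.3852, so e_1 = (0.0000, 0.3714, 0.5571, 0.7428).
r_{12} = e_1·w_2 = -0.9285.

r_{12} = -0.9285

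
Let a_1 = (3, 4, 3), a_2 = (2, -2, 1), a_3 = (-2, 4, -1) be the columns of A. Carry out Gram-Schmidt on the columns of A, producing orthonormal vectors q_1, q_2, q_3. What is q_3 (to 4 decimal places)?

q_3 = (0.5726, 0.1718, -0.8016)

a_1 = (3, 4, 3); ‖a_1‖ = 5.8310, so q_1 = (0.5145, 0.6860, 0.5145).
q_1·a_2 = 0.5145·2 + 0.6860·(-2) + 0.5145·1 = 0.1715.
u_2 = a_2 − 0.1715·q_1 = (1.9118, -2.1176, 0.9118).
‖u_2‖ = 2.9951, so q_2 = (0.6383, -0.7070, 0.3044).
q_1·a_3 = 0.5145·(-2) + 0.6860·4 + 0.5145·(-1) = 1.2005; q_2·a_3 = 0.6383·(-2) + (-0.7070)·4 + 0.3044·(-1) = -4.4092.
u_3 = a_3 − 1.2005·q_1 + 4.4092·q_2 = (0.1967, 0.0590, -0.2754).
‖u_3‖ = 0.3436, so q_3 = (0.5726, 0.1718, -0.8016).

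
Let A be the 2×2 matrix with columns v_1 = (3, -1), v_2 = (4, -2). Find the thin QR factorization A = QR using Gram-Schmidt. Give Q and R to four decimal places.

Q = [[0.9487, -0.3162], [-0.3162, -0.9487]], R = [[3.1623, 4.4272], [0.0000, 0.6325]]

e_1 = v_1/‖v_1‖ = (3, -1)/3.1623 = (0.9487, -0.3162).
r_{12} = e_1·v_2 = 4.4272.
u_2 = v_2 − 4.4272·e_1 = (-0.2000, -0.6000).
‖u_2‖ = 0.6325, so e_2 = (-0.3162, -0.9487).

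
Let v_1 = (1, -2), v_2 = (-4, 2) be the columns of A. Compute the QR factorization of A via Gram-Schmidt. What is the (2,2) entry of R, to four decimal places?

r_{22} = 2.6833

e_1 = v_1/‖v_1‖ = (1, -2)/2.2361 = (0.4472, -0.8944).
r_{12} = e_1·v_2 = -3.5777.
u_2 = v_2 + 3.5777·e_1 = (-2.4000, -1.2000).
r_{22} = ‖u_2‖ = 2.6833.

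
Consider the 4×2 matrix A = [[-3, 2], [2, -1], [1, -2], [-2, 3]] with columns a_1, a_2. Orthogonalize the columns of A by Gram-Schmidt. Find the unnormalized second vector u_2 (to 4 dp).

a_1 = (-3, 2, 1, -2); ‖a_1‖ = 4.2426, so e_1 = (-0.7071, 0.4714, 0.2357, -0.4714).
e_1·a_2 = (-0.7071)·2 + 0.4714·(-1) + 0.2357·(-2) + (-0.4714)·3 = -3.7712.
u_2 = a_2 + 3.7712·e_1 = (-0.6667, 0.7778, -1.1111, 1.2222).

u_2 = (-0.6667, 0.7778, -1.1111, 1.2222)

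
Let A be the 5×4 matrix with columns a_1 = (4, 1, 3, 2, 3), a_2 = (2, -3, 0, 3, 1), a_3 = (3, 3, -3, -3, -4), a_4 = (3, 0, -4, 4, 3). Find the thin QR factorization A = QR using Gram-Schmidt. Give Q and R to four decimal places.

a_1 = (4, 1, 3, 2, 3); ‖a_1‖ = 6.2450, so q_1 = (0.6405, 0.1601, 0.4804, 0.3203, 0.4804).
q_1·a_2 = 0.6405·2 + 0.1601·(-3) + 0.4804·0 + 0.3203·3 + 0.4804·1 = 2.2418.
u_2 = a_2 − 2.2418·q_1 = (0.5641, -3.3590, -1.0769, 2.2821, -0.0769).
‖u_2‖ = 4.2396, so q_2 = (0.1331, -0.7923, -0.2540, 0.5383, -0.0181).
q_1·a_3 = 0.6405·3 + 0.1601·3 + 0.4804·(-3) + 0.3203·(-3) + 0.4804·(-4) = -1.9215; q_2·a_3 = 0.1331·3 + (-0.7923)·3 + (-0.2540)·(-3) + 0.5383·(-3) + (-0.0181)·(-4) = -2.7579.
u_3 = a_3 + 1.9215·q_1 + 2.7579·q_2 = (4.5977, 1.1227, -2.7775, -0.9001, -3.1270).
‖u_3‖ = 6.3798, so q_3 = (0.7207, 0.1760, -0.4354, -0.1411, -0.4901).
q_1·a_4 = 0.6405·3 + 0.1601·0 + 0.4804·(-4) + 0.3203·4 + 0.4804·3 = 2.7222; q_2·a_4 = 0.1331·3 + (-0.7923)·0 + (-0.2540)·(-4) + 0.5383·4 + (-0.0181)·3 = 3.5139; q_3·a_4 = 0.7207·3 + 0.1760·0 + (-0.4354)·(-4) + (-0.1411)·4 + (-0.4901)·3 = 1.8686.
u_4 = a_4 − 2.7222·q_1 − 3.5139·q_2 − 1.8686·q_3 = (-0.5578, 2.0192, -3.6016, 1.5005, 2.6719).
‖u_4‖ = 5.1721, so q_4 = (-0.1078, 0.3904, -0.6964, 0.2901, 0.5166).

Q = [[0.6405, 0.1331, 0.7207, -0.1078], [0.1601, -0.7923, 0.1760, 0.3904], [0.4804, -0.2540, -0.4354, -0.6964], [0.3203, 0.5383, -0.1411, 0.2901], [0.4804, -0.0181, -0.4901, 0.5166]], R = [[6.2450, 2.2418, -1.9215, 2.7222], [0.0000, 4.2396, -2.7579, 3.5139], [0.0000, 0.0000, 6.3798, 1.8686], [0.0000, 0.0000, 0.0000, 5.1721]]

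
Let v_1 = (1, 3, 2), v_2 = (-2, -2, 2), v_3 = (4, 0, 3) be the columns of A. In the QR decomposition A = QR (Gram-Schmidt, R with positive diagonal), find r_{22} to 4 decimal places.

r_{22} = 3.2950

q_1 = v_1/‖v_1‖ = (1, 3, 2)/3.7417 = (0.2673, 0.8018, 0.5345).
r_{12} = q_1·v_2 = -1.0690.
u_2 = v_2 + 1.0690·q_1 = (-1.7143, -1.1429, 2.5714).
r_{22} = ‖u_2‖ = 3.2950.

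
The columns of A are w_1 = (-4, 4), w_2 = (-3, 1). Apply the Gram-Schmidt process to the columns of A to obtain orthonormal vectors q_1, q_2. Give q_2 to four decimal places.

q_2 = (-0.7071, -0.7071)

w_1 = (-4, 4); ‖w_1‖ = 5.6569, so q_1 = (-0.7071, 0.7071).
q_1·w_2 = (-0.7071)·(-3) + 0.7071·1 = 2.8284.
u_2 = w_2 − 2.8284·q_1 = (-1.0000, -1.0000).
‖u_2‖ = 1.4142, so q_2 = (-0.7071, -0.7071).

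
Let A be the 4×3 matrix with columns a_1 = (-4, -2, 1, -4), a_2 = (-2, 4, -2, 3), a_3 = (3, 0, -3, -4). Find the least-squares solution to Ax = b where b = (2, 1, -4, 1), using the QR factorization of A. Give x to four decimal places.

a_1 = (-4, -2, 1, -4); ‖a_1‖ = 6.0828, so q_1 = (-0.6576, -0.3288, 0.1644, -0.6576).
q_1·a_2 = (-0.6576)·(-2) + (-0.3288)·4 + 0.1644·(-2) + (-0.6576)·3 = -2.3016.
u_2 = a_2 + 2.3016·q_1 = (-3.5135, 3.2432, -1.6216, 1.4865).
‖u_2‖ = 5.2633, so q_2 = (-0.6675, 0.6162, -0.3081, 0.2824).
q_1·a_3 = (-0.6576)·3 + (-0.3288)·0 + 0.1644·(-3) + (-0.6576)·(-4) = 0.1644; q_2·a_3 = (-0.6675)·3 + 0.6162·0 + (-0.3081)·(-3) + 0.2824·(-4) = -2.2080.
u_3 = a_3 − 0.1644·q_1 + 2.2080·q_2 = (1.6341, 1.4146, -3.7073, -3.2683).
‖u_3‖ = 5.3942, so q_3 = (0.3029, 0.2623, -0.6873, -0.6059).
Qᵀb = (-2.9592, 0.7959, 3.0114).
Back-substitute: x_3 = 3.0114/5.3942 = 0.5583.
x_2 = (0.7959 + 2.2080·0.5583)/5.2633 = 0.3854.
x_1 = (-2.9592 + 2.3016·0.3854 − 0.1644·0.5583)/6.0828 = -0.3557.

x = (-0.3557, 0.3854, 0.5583)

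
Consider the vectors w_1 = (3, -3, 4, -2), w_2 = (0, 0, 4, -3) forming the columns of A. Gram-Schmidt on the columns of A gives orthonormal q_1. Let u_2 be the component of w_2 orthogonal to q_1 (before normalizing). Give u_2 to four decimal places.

u_2 = (-1.7368, 1.7368, 1.6842, -1.8421)

w_1 = (3, -3, 4, -2); ‖w_1‖ = 6.1644, so q_1 = (0.4867, -0.4867, 0.6489, -0.3244).
q_1·w_2 = 0.4867·0 + (-0.4867)·0 + 0.6489·4 + (-0.3244)·(-3) = 3.5689.
u_2 = w_2 − 3.5689·q_1 = (-1.7368, 1.7368, 1.6842, -1.8421).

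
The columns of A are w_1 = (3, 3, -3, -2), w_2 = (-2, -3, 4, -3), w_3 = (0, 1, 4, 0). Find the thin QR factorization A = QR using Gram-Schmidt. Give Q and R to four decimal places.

e_1 = w_1/‖w_1‖ = (3, 3, -3, -2)/5.5678 = (0.5388, 0.5388, -0.5388, -0.3592).
r_{12} = e_1·w_2 = -3.7717.
u_2 = w_2 + 3.7717·e_1 = (0.0323, -0.9677, 1.9677, -4.3548).
‖u_2‖ = 4.8759, so e_2 = (0.0066, -0.1985, 0.4036, -0.8931).
r_{13} = e_1·w_3 = -1.6164; r_{23} = e_2·w_3 = 1.4158.
u_3 = w_3 + 1.6164·e_1 − 1.4158·e_2 = (0.8616, 2.1520, 2.5577, 0.6839).
‖u_3‖ = 3.5189, so e_3 = (0.2448, 0.6115, 0.7268, 0.1943).

Q = [[0.5388, 0.0066, 0.2448], [0.5388, -0.1985, 0.6115], [-0.5388, 0.4036, 0.7268], [-0.3592, -0.8931, 0.1943]], R = [[5.5678, -3.7717, -1.6164], [0.0000, 4.8759, 1.4158], [0.0000, 0.0000, 3.5189]]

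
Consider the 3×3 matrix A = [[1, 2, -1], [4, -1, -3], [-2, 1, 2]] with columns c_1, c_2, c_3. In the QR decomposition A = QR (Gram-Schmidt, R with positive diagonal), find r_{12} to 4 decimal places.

c_1 = (1, 4, -2); ‖c_1‖ = 4.5826, so q_1 = (0.2182, 0.8729, -0.4364).
r_{12} = q_1·c_2 = -0.8729.

r_{12} = -0.8729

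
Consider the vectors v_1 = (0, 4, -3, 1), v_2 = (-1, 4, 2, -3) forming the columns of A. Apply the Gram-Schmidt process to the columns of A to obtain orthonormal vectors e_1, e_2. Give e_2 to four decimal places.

e_2 = (-0.1886, 0.5513, 0.5295, -0.6166)

e_1 = v_1/‖v_1‖ = (0, 4, -3, 1)/5.0990 = (0.0000, 0.7845, -0.5883, 0.1961).
r_{12} = e_1·v_2 = 1.3728.
u_2 = v_2 − 1.3728·e_1 = (-1.0000, 2.9231, 2.8077, -3.2692).
‖u_2‖ = 5.3024, so e_2 = (-0.1886, 0.5513, 0.5295, -0.6166).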